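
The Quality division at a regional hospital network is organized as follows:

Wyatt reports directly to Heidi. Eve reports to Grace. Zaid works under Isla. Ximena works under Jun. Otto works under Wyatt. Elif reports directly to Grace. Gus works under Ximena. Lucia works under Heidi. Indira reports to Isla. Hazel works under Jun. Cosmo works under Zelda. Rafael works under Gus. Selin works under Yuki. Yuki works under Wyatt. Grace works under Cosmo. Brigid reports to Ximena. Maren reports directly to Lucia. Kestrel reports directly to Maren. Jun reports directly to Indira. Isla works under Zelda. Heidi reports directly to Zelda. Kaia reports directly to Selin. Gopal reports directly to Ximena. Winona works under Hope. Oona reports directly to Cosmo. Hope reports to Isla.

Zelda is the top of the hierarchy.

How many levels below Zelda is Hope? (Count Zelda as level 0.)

2

Chain from Hope up to Zelda: Hope → Isla → Zelda. That is 2 steps up, so Hope is 2 levels below Zelda.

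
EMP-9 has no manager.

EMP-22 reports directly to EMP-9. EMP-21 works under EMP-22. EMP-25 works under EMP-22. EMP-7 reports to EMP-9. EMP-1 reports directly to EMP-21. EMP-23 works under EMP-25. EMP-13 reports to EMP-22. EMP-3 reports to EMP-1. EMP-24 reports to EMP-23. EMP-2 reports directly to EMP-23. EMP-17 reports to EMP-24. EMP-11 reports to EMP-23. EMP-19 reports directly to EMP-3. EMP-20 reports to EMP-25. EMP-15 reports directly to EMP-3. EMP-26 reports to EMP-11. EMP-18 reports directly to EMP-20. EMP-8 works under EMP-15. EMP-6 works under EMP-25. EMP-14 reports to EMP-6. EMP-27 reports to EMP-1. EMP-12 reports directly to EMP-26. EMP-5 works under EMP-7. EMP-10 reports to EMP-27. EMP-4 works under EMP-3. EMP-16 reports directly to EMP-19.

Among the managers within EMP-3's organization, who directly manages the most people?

Direct-report counts within EMP-3's organization: EMP-3 has 3; EMP-15 has 1; EMP-19 has 1. The largest is 3, held by EMP-3.

EMP-3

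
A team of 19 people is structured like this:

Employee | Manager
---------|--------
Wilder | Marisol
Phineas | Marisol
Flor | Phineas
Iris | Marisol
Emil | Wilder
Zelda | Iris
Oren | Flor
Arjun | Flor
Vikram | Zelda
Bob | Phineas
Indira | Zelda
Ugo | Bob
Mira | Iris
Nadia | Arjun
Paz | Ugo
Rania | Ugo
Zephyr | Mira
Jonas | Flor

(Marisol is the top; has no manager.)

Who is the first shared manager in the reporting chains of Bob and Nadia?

Phineas

Bob's chain of managers is Phineas, Marisol. Nadia's chain of managers is Arjun, Flor, Phineas, Marisol. The first manager that appears in both chains is Phineas.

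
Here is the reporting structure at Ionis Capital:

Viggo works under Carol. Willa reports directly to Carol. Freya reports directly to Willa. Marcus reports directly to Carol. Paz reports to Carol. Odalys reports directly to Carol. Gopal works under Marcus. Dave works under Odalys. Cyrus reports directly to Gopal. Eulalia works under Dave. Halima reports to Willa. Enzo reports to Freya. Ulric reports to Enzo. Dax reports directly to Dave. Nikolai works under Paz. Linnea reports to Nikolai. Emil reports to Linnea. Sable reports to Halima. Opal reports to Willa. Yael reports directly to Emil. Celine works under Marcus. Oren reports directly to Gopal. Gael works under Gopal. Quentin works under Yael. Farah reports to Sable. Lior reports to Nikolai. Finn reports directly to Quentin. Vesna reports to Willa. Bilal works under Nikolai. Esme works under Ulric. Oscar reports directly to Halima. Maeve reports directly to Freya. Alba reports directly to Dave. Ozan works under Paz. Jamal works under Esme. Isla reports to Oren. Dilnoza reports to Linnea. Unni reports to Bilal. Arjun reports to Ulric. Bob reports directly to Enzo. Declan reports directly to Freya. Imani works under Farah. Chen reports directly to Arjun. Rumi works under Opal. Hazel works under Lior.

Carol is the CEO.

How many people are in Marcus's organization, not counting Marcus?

6

Marcus directly manages Gopal, Celine. Under Gopal: Gael, Oren, Isla, Cyrus (4). Celine has no reports. So Marcus's organization is 2 direct reports plus everyone under them: 5 + 1 = 6.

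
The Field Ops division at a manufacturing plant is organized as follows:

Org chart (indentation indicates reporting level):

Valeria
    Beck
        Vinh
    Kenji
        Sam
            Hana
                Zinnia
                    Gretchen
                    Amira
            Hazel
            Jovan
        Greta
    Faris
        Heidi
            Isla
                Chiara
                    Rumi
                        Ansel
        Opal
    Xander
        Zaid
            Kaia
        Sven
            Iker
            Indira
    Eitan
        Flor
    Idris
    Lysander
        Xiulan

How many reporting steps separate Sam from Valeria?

Chain from Sam up to Valeria: Sam → Kenji → Valeria. That is 2 steps up, so Sam is 2 levels below Valeria.

2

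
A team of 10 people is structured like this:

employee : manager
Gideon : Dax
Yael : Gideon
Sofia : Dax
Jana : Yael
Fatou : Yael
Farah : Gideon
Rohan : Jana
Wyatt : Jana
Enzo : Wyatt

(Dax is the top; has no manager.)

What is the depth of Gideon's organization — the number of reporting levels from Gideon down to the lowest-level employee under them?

4

The longest chain under Gideon runs Gideon → Yael → Jana → Wyatt → Enzo, which is 4 levels below Gideon.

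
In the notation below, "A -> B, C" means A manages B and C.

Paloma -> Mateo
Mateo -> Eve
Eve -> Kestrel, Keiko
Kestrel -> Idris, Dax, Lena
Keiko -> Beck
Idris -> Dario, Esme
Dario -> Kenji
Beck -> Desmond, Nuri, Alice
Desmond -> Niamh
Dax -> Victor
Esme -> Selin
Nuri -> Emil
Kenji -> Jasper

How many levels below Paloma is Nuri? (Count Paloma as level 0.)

Chain from Nuri up to Paloma: Nuri → Beck → Keiko → Eve → Mateo → Paloma. That is 5 steps up, so Nuri is 5 levels below Paloma.

5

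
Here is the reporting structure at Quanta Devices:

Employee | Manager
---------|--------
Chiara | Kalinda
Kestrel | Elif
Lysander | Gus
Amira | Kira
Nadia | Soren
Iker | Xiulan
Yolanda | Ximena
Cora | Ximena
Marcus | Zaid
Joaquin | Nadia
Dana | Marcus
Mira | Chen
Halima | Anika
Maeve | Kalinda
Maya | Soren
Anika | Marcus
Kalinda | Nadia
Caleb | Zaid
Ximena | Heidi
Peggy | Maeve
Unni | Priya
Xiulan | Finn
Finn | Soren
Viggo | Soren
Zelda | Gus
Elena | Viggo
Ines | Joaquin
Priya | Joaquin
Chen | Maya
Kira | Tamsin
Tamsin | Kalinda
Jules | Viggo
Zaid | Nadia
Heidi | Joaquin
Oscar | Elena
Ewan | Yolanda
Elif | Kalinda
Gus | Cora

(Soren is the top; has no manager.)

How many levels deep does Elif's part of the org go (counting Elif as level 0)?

The longest chain under Elif runs Elif → Kestrel, which is 1 level below Elif.

1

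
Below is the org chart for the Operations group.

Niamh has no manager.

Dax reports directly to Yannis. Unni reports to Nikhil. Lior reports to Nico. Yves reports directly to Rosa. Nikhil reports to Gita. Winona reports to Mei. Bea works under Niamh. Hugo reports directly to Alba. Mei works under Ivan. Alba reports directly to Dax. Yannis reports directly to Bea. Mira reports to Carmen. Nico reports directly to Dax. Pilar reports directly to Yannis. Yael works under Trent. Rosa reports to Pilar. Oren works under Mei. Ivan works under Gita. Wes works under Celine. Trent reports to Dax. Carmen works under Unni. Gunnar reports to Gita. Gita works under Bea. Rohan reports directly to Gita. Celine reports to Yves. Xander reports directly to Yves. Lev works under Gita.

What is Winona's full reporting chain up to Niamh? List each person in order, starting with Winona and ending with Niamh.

Winona -> Mei -> Ivan -> Gita -> Bea -> Niamh

Winona reports to Mei. Mei reports to Ivan. Ivan reports to Gita. Gita reports to Bea. Bea reports to Niamh. Niamh is at the top.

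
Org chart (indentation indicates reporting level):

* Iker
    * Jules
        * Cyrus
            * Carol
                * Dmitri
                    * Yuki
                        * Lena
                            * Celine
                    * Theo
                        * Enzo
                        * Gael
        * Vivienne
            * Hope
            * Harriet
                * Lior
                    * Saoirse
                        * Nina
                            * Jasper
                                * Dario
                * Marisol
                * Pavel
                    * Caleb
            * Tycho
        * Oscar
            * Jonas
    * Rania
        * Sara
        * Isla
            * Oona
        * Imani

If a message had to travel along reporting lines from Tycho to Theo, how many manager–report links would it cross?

6

Tycho is 2 levels below Jules, and Theo is 4 levels below Jules (their lowest common manager). The shortest path runs up from Tycho to Jules and back down to Theo: 2 + 4 = 6 links.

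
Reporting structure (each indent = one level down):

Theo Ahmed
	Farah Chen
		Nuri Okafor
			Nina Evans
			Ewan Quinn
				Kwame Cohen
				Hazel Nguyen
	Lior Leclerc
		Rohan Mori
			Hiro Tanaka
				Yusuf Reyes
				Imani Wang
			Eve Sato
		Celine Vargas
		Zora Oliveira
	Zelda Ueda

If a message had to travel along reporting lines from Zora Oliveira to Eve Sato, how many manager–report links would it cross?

Zora Oliveira is 1 level below Lior Leclerc, and Eve Sato is 2 levels below Lior Leclerc (their lowest common manager). The shortest path runs up from Zora Oliveira to Lior Leclerc and back down to Eve Sato: 1 + 2 = 3 links.

3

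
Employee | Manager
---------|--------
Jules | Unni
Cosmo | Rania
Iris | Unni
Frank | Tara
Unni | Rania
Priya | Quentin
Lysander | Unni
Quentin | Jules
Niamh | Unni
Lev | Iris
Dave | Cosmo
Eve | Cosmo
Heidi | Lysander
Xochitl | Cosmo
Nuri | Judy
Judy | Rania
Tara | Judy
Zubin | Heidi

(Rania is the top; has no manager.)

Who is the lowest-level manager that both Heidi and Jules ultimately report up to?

Unni

Heidi's chain of managers is Lysander, Unni, Rania. Jules's chain of managers is Unni, Rania. The first manager that appears in both chains is Unni.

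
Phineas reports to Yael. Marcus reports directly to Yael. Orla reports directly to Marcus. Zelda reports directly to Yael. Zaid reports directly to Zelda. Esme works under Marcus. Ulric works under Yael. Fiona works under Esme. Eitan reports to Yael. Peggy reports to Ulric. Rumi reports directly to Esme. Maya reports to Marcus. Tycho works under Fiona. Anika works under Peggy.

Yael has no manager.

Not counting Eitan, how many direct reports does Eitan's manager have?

Eitan reports to Yael. Yael's other direct reports are Phineas, Marcus, Zelda, Ulric — 4 peers.

4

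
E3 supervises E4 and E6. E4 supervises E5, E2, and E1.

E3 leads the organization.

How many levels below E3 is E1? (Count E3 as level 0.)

Chain from E1 up to E3: E1 → E4 → E3. That is 2 steps up, so E1 is 2 levels below E3.

2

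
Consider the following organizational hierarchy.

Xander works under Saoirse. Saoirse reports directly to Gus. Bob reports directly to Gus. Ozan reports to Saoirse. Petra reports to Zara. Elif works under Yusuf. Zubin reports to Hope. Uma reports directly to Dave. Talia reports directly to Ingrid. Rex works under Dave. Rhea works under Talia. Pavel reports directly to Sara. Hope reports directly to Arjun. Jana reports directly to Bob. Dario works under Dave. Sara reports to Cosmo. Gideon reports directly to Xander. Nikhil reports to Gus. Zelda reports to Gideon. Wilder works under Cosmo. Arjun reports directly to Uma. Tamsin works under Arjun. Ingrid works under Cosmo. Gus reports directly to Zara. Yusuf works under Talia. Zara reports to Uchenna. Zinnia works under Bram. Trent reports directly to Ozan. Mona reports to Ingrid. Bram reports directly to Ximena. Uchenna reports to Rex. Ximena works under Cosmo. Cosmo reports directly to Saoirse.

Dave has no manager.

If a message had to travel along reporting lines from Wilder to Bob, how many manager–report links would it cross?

Wilder is 3 levels below Gus, and Bob is 1 level below Gus (their lowest common manager). The shortest path runs up from Wilder to Gus and back down to Bob: 3 + 1 = 4 links.

4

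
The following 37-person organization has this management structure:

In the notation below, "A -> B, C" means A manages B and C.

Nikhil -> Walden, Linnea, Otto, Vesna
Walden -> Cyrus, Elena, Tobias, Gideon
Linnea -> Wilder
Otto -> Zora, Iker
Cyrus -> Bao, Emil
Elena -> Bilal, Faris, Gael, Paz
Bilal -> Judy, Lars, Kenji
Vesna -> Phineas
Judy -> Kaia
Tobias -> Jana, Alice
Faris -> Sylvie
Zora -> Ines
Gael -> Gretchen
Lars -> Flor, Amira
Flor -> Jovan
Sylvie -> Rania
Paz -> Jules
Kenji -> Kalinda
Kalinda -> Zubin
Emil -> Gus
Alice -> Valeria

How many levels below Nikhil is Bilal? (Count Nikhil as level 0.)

3

Chain from Bilal up to Nikhil: Bilal → Elena → Walden → Nikhil. That is 3 steps up, so Bilal is 3 levels below Nikhil.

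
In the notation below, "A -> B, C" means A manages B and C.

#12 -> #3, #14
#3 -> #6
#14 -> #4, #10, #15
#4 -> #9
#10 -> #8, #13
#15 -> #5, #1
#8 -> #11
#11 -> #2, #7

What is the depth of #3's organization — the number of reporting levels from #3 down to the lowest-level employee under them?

1

The longest chain under #3 runs #3 → #6, which is 1 level below #3.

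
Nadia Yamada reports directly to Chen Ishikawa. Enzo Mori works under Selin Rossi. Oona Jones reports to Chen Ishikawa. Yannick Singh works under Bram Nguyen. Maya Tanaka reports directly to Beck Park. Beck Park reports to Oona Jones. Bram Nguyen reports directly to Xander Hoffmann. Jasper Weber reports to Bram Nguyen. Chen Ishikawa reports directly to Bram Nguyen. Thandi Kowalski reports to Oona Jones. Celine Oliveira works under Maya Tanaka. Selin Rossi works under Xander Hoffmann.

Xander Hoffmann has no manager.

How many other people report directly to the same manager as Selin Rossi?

1

Selin Rossi reports to Xander Hoffmann. Xander Hoffmann's other direct reports are Bram Nguyen — 1 peer.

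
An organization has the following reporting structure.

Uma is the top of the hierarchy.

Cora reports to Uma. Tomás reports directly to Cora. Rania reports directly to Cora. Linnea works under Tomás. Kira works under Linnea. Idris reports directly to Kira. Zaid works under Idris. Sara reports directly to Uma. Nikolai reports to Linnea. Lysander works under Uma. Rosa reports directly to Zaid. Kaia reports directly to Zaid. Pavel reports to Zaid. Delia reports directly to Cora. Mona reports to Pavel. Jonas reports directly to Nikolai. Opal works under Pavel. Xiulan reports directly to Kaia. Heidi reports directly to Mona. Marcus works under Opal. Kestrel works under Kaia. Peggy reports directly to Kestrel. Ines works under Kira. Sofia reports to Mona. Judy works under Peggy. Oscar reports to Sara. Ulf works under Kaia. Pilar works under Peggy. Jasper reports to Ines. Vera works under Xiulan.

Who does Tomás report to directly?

Cora

Tomás reports directly to Cora.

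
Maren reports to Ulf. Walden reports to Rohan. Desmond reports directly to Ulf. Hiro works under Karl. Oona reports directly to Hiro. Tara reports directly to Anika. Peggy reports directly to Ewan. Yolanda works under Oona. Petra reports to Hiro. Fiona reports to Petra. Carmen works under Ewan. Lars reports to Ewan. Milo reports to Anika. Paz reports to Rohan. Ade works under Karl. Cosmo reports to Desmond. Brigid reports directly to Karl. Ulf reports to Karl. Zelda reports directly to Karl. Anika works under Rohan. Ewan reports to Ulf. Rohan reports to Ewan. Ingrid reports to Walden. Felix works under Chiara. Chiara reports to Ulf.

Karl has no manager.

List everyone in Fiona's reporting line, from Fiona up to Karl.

Fiona -> Petra -> Hiro -> Karl

Fiona reports to Petra. Petra reports to Hiro. Hiro reports to Karl. Karl is at the top.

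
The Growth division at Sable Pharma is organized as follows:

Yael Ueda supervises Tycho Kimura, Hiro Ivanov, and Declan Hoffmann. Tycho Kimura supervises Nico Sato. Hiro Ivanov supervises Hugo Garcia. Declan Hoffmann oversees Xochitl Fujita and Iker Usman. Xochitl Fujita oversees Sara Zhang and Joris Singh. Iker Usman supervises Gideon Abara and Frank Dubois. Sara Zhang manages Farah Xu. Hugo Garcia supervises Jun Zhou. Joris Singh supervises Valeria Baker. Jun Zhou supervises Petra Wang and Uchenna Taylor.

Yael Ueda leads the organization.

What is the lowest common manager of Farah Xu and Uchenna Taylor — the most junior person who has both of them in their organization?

Farah Xu's chain of managers is Sara Zhang, Xochitl Fujita, Declan Hoffmann, Yael Ueda. Uchenna Taylor's chain of managers is Jun Zhou, Hugo Garcia, Hiro Ivanov, Yael Ueda. The first manager that appears in both chains is Yael Ueda.

Yael Ueda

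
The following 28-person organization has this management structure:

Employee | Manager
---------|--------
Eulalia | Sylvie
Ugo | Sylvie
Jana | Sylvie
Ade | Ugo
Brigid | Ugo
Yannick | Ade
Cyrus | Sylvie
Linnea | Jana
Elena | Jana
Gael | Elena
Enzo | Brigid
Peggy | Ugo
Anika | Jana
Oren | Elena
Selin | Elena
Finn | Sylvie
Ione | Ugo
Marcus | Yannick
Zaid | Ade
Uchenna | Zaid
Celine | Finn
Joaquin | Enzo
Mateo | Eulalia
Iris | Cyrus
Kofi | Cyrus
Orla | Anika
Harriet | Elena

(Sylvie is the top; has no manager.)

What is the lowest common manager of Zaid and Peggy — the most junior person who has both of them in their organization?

Zaid's chain of managers is Ade, Ugo, Sylvie. Peggy's chain of managers is Ugo, Sylvie. The first manager that appears in both chains is Ugo.

Ugo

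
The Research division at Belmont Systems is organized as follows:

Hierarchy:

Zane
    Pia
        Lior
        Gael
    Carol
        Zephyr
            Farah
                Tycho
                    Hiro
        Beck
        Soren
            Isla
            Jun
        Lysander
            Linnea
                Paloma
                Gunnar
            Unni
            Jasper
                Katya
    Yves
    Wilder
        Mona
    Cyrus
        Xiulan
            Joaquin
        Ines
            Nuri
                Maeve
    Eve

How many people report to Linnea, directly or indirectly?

2

Linnea directly manages Paloma, Gunnar. Paloma has no reports. Gunnar has no reports. So Linnea's organization is 2 direct reports plus everyone under them: 1 + 1 = 2.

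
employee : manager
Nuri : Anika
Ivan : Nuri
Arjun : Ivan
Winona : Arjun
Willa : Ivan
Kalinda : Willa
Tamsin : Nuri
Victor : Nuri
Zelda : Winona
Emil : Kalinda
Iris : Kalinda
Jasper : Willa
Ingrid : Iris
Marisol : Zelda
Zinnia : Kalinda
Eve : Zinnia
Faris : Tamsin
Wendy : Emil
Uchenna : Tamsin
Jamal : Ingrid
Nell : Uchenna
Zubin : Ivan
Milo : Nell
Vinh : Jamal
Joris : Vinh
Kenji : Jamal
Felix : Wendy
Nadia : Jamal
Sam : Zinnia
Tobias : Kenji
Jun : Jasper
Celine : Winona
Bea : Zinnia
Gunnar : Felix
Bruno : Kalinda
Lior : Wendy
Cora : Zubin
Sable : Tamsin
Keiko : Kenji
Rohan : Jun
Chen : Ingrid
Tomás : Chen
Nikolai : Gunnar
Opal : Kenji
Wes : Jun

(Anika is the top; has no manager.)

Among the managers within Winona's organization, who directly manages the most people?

Winona

Direct-report counts within Winona's organization: Winona has 2; Zelda has 1. The largest is 2, held by Winona.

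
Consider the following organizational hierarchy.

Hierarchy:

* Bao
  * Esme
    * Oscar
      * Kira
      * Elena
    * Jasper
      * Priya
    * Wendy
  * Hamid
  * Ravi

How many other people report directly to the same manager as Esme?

2

Esme reports to Bao. Bao's other direct reports are Hamid, Ravi — 2 peers.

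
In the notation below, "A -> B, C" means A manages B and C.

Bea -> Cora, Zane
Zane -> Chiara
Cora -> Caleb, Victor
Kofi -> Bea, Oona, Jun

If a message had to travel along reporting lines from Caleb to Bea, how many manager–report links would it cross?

Caleb is in Bea's organization: the chain from Caleb up to Bea is Caleb → Cora → Bea, which is 2 links.

2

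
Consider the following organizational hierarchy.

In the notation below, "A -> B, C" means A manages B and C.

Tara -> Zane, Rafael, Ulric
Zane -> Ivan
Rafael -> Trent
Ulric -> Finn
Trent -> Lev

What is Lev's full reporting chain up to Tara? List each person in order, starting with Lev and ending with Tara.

Lev reports to Trent. Trent reports to Rafael. Rafael reports to Tara. Tara is at the top.

Lev -> Trent -> Rafael -> Tara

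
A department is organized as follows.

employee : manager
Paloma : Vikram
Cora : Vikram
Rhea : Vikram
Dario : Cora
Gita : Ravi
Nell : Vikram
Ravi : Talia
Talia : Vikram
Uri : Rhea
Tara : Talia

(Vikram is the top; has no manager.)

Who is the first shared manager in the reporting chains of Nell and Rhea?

Vikram

Nell's chain of managers is Vikram. Rhea's chain of managers is Vikram. The first manager that appears in both chains is Vikram.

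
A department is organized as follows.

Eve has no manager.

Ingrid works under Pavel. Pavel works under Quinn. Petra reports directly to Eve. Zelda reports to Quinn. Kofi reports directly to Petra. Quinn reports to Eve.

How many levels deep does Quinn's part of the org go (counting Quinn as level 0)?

The longest chain under Quinn runs Quinn → Pavel → Ingrid, which is 2 levels below Quinn.

2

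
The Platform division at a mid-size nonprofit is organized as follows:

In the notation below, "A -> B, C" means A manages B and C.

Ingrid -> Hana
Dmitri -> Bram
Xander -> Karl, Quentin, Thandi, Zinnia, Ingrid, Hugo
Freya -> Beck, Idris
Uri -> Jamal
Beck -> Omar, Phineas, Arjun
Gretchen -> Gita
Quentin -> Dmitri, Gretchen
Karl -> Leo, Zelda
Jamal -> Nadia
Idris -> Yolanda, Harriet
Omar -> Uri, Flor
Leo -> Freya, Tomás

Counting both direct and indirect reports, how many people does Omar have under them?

4

Omar directly manages Uri, Flor. Under Uri: Jamal, Nadia (2). Flor has no reports. So Omar's organization is 2 direct reports plus everyone under them: 3 + 1 = 4.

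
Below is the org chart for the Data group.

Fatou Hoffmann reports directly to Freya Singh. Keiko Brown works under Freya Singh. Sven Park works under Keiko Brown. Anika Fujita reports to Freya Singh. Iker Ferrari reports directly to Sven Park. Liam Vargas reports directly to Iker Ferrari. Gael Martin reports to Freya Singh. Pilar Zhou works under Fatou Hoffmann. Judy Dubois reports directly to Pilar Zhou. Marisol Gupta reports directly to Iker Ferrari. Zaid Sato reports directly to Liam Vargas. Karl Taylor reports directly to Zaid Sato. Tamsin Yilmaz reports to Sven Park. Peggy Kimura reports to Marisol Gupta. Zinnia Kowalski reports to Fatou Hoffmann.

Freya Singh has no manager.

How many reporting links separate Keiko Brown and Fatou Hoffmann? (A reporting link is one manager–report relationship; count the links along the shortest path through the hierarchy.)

2

Keiko Brown is 1 level below Freya Singh, and Fatou Hoffmann is 1 level below Freya Singh (their lowest common manager). The shortest path runs up from Keiko Brown to Freya Singh and back down to Fatou Hoffmann: 1 + 1 = 2 links.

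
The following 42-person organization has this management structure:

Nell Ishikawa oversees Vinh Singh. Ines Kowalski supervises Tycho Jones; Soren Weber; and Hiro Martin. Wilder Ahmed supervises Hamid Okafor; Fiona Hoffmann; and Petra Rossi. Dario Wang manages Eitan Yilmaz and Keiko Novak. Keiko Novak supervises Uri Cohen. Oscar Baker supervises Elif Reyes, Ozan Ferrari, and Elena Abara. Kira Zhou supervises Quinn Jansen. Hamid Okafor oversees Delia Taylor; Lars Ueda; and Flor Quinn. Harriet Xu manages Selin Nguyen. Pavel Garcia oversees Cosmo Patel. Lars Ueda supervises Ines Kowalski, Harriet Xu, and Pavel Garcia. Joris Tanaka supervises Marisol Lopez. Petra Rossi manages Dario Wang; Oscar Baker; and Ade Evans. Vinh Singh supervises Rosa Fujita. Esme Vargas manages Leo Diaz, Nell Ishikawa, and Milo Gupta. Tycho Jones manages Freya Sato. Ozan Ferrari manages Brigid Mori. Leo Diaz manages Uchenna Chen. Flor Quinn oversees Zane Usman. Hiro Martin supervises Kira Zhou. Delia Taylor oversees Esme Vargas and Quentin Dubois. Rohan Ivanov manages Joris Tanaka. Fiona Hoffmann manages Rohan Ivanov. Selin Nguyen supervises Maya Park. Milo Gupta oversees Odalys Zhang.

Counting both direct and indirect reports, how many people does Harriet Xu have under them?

2

Harriet Xu directly manages Selin Nguyen. Under Selin Nguyen: Maya Park (1). That's 2 in total.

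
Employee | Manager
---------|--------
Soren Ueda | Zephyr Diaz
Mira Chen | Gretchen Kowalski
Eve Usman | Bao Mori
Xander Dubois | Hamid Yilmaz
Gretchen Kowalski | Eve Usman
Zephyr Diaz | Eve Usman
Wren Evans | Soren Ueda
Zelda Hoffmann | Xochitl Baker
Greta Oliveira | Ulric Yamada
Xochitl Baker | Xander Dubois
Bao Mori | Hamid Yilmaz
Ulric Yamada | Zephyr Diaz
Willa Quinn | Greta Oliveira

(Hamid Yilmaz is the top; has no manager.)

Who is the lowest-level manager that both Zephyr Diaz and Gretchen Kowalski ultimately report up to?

Eve Usman

Zephyr Diaz's chain of managers is Eve Usman, Bao Mori, Hamid Yilmaz. Gretchen Kowalski's chain of managers is Eve Usman, Bao Mori, Hamid Yilmaz. The first manager that appears in both chains is Eve Usman.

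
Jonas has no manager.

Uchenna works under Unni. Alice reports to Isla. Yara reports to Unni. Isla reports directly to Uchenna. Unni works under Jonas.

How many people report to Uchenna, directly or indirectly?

2

Uchenna directly manages Isla. Under Isla: Alice (1). That's 2 in total.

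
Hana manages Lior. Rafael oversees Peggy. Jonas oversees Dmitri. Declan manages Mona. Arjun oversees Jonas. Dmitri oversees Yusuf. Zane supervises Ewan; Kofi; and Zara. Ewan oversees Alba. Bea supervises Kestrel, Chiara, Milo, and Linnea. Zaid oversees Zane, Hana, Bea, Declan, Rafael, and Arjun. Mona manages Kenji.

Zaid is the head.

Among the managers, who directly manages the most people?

Zaid

Direct-report counts: Zaid has 6; Rafael has 1; Declan has 1; Mona has 1; Arjun has 1; Jonas has 1; Dmitri has 1; Bea has 4; Hana has 1; Zane has 3; Ewan has 1. The largest is 6, held by Zaid.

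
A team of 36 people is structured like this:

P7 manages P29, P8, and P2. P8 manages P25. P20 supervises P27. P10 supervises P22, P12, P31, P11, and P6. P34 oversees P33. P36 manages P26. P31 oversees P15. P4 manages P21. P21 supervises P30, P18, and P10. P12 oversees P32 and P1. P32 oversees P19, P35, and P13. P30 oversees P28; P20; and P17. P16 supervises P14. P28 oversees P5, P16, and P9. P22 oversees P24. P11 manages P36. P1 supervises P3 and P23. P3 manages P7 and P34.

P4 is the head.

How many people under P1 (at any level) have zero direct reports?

5

The people in P1's organization with no one reporting to them are P23, P33, P2, P29, P25. That is 5.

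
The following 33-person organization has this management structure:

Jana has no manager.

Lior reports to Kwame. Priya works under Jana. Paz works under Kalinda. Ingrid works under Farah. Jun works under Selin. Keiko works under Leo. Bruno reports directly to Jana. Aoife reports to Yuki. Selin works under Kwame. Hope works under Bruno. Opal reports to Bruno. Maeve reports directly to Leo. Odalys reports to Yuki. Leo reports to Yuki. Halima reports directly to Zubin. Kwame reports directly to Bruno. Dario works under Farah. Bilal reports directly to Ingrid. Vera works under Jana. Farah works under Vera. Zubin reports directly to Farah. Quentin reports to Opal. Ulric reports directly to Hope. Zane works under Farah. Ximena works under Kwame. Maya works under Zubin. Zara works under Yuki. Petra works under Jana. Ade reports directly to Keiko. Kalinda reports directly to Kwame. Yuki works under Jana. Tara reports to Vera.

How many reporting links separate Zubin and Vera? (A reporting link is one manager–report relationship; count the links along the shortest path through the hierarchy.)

2

Zubin is in Vera's organization: the chain from Zubin up to Vera is Zubin → Farah → Vera, which is 2 links.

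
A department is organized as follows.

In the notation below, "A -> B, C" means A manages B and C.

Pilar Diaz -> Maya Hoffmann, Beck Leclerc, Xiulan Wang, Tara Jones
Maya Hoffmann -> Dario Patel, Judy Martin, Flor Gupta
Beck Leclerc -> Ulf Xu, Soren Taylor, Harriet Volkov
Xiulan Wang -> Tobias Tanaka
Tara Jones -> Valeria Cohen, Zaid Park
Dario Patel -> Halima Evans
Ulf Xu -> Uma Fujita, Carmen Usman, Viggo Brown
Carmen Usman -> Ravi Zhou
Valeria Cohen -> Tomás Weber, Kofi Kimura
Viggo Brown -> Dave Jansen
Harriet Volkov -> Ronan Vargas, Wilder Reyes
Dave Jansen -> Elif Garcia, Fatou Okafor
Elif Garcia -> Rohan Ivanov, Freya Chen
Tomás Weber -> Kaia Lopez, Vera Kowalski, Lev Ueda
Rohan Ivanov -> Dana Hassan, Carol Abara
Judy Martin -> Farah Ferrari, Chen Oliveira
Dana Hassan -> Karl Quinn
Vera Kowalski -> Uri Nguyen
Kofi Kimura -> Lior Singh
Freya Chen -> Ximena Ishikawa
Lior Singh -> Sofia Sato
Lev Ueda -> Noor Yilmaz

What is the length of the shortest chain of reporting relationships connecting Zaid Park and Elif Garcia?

Zaid Park is 2 levels below Pilar Diaz, and Elif Garcia is 5 levels below Pilar Diaz (their lowest common manager). The shortest path runs up from Zaid Park to Pilar Diaz and back down to Elif Garcia: 2 + 5 = 7 links.

7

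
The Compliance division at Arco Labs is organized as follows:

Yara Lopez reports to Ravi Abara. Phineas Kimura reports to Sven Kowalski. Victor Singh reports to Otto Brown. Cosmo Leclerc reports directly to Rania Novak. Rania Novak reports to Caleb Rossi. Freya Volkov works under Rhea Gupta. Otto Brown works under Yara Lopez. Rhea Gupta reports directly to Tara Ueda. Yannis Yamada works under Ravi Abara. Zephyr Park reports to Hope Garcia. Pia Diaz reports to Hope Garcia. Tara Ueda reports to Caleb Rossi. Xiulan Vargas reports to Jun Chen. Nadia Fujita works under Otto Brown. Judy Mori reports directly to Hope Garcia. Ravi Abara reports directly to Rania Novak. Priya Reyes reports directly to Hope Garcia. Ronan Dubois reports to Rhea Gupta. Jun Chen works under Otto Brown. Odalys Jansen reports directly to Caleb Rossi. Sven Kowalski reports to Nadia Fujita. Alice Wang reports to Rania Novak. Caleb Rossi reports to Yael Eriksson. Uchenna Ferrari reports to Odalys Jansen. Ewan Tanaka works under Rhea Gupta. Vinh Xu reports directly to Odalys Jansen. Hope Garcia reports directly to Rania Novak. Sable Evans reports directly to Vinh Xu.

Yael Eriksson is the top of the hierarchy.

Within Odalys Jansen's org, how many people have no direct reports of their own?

2

The people in Odalys Jansen's organization with no one reporting to them are Sable Evans, Uchenna Ferrari. That is 2.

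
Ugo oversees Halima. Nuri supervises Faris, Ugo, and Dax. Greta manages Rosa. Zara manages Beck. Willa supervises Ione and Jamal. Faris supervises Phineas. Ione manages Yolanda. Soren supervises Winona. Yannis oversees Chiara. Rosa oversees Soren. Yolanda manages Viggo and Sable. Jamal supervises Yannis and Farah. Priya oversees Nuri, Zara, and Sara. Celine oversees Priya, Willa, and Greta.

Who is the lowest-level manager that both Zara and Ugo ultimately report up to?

Priya

Zara's chain of managers is Priya, Celine. Ugo's chain of managers is Nuri, Priya, Celine. The first manager that appears in both chains is Priya.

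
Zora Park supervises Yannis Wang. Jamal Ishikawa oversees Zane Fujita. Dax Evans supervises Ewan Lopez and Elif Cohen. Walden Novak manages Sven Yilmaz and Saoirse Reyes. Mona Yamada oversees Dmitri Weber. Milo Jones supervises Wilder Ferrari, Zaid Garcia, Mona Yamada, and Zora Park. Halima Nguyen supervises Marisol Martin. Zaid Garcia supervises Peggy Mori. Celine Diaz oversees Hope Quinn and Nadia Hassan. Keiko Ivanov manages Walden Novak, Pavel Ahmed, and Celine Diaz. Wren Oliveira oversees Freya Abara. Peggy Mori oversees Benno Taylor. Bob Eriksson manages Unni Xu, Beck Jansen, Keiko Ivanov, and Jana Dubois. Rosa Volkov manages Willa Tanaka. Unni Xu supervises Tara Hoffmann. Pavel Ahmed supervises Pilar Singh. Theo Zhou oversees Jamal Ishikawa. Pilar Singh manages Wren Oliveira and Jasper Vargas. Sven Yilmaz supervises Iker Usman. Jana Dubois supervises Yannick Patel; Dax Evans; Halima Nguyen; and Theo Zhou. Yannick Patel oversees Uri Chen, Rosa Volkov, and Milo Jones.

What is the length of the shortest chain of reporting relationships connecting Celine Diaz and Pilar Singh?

Celine Diaz is 1 level below Keiko Ivanov, and Pilar Singh is 2 levels below Keiko Ivanov (their lowest common manager). The shortest path runs up from Celine Diaz to Keiko Ivanov and back down to Pilar Singh: 1 + 2 = 3 links.

3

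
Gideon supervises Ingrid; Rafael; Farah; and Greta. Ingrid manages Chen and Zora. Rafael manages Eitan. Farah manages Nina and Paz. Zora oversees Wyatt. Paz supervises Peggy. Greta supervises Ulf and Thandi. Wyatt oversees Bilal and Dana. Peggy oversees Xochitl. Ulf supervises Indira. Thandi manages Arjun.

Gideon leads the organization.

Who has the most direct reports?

Direct-report counts: Gideon has 4; Greta has 2; Thandi has 1; Ulf has 1; Farah has 2; Paz has 1; Peggy has 1; Rafael has 1; Ingrid has 2; Zora has 1; Wyatt has 2. The largest is 4, held by Gideon.

Gideon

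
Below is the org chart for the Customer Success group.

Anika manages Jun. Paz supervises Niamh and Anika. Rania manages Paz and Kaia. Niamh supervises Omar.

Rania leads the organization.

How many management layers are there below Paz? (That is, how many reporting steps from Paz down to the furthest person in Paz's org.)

The longest chain under Paz runs Paz → Anika → Jun, which is 2 levels below Paz.

2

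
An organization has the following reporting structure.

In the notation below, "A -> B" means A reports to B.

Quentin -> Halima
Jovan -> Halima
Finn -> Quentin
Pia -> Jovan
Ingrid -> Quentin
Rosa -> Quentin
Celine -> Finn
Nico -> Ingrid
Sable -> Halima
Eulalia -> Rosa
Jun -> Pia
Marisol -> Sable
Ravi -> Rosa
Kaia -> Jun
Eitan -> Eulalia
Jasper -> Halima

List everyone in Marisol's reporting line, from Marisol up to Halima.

Marisol -> Sable -> Halima

Marisol reports to Sable. Sable reports to Halima. Halima is at the top.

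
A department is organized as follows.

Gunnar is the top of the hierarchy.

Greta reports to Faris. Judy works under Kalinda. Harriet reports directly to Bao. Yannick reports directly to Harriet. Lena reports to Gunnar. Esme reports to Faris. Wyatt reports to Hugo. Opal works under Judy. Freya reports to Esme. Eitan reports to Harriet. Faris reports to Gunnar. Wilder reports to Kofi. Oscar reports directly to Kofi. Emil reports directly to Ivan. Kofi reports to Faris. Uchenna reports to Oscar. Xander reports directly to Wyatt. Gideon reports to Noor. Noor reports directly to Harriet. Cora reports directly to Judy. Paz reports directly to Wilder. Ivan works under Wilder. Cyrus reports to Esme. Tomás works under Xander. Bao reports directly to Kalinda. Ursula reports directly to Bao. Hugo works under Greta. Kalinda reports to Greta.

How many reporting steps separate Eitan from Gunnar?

Chain from Eitan up to Gunnar: Eitan → Harriet → Bao → Kalinda → Greta → Faris → Gunnar. That is 6 steps up, so Eitan is 6 levels below Gunnar.

6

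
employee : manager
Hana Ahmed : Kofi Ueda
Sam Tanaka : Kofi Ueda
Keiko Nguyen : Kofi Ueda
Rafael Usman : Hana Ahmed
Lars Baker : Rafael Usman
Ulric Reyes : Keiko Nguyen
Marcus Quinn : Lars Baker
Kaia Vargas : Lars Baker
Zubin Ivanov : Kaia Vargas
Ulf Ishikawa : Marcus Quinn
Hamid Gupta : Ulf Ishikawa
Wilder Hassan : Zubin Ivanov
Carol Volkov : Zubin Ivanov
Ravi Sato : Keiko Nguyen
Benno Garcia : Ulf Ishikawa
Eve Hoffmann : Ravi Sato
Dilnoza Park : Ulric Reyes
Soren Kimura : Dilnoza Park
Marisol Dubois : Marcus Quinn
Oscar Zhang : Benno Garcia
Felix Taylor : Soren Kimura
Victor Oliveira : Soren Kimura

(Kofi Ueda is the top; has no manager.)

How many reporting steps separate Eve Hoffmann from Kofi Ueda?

3

Chain from Eve Hoffmann up to Kofi Ueda: Eve Hoffmann → Ravi Sato → Keiko Nguyen → Kofi Ueda. That is 3 steps up, so Eve Hoffmann is 3 levels below Kofi Ueda.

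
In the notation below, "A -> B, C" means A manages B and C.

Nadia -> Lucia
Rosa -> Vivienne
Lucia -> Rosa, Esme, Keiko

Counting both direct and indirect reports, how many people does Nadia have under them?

5

Nadia directly manages Lucia. Under Lucia: Keiko, Esme, Rosa, Vivienne (4). That's 5 in total.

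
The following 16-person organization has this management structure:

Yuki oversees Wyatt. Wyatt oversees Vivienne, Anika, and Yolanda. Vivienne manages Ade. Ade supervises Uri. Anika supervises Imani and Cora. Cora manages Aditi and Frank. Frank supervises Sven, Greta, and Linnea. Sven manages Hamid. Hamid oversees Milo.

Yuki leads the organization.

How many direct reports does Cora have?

Cora directly manages Aditi, Frank. That is 2 direct reports.

2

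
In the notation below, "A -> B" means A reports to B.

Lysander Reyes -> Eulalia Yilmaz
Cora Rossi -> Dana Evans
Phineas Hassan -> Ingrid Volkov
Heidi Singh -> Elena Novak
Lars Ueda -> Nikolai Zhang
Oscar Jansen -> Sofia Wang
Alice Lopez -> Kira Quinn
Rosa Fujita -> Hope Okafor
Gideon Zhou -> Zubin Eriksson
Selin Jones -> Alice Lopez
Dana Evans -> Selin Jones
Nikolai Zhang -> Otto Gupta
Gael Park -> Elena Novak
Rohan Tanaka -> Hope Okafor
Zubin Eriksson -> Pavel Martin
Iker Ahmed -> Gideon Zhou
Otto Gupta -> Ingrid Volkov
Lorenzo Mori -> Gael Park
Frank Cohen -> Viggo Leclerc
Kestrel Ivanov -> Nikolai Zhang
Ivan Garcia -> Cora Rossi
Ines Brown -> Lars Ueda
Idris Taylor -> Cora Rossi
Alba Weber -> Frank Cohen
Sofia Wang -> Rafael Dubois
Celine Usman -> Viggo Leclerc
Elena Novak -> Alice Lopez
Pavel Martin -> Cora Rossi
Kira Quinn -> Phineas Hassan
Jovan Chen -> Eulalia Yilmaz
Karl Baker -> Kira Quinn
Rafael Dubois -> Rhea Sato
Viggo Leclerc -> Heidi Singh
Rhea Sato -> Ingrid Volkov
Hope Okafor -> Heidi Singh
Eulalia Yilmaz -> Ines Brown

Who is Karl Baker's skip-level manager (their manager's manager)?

Phineas Hassan

Karl Baker reports to Kira Quinn, and Kira Quinn reports to Phineas Hassan. So Karl Baker's skip-level manager is Phineas Hassan.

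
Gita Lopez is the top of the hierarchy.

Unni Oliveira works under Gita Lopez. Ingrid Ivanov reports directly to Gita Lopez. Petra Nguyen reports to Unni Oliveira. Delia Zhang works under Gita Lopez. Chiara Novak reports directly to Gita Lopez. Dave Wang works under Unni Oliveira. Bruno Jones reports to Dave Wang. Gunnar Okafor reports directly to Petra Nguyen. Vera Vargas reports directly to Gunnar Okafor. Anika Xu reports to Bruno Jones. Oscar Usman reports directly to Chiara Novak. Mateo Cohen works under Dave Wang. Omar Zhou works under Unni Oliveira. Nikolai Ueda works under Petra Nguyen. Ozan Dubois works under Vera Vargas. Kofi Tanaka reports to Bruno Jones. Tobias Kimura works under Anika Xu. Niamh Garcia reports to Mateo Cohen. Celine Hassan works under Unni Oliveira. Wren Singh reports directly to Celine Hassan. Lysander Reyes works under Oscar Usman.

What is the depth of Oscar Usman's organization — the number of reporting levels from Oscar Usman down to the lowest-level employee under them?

The longest chain under Oscar Usman runs Oscar Usman → Lysander Reyes, which is 1 level below Oscar Usman.

1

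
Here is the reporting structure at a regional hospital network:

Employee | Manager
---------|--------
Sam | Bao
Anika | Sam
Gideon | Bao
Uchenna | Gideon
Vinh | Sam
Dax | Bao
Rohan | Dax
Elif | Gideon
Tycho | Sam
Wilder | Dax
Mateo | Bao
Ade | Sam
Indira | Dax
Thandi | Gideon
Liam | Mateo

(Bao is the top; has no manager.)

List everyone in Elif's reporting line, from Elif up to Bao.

Elif reports to Gideon. Gideon reports to Bao. Bao is at the top.

Elif -> Gideon -> Bao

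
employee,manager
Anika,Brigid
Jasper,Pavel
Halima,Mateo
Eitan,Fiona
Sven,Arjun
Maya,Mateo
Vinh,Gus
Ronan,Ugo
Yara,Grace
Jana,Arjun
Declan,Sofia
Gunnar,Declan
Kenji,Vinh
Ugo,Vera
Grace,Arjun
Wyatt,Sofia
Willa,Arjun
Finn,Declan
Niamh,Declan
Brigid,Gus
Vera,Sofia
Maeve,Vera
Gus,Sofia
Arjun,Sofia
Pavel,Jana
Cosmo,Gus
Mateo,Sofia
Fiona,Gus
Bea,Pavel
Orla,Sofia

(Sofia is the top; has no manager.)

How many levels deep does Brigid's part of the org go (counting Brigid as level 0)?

1

The longest chain under Brigid runs Brigid → Anika, which is 1 level below Brigid.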